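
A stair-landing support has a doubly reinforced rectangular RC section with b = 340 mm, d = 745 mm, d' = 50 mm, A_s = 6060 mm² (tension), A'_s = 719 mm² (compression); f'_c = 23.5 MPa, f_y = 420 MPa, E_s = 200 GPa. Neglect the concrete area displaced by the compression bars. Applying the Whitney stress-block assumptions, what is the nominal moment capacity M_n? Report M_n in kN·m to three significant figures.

M_n ≈ 1510 kN·m

Assume both tension and compression steel yield.
Net tension couple steel: A_s − A'_s = 5341 mm².
a = (A_s − A'_s) f_y / (0.85 f'_c b) = 2243220/(0.85 × 23.5 × 340) = 330.30 mm.
c = a/β₁ = 330.30/0.85 = 388.59 mm; ε'_s = 0.003(c − d')/c = 0.0026 ≥ f_y/E_s = 0.0021, so compression steel does yield.
M_n = (A_s − A'_s) f_y (d − a/2) + A'_s f_y (d − d') = [2243220 × (745 − 165.15) + 301980 × (745 − 50)] × 10⁻⁶ = 1300.73 + 209.88 = 1510.61 kN·m.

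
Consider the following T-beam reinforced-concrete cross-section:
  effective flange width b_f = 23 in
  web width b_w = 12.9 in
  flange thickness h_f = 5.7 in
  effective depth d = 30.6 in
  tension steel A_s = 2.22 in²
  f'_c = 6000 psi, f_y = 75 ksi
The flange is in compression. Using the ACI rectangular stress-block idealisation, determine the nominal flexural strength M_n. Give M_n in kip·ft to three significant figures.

M_n ≈ 415 kip·ft

Tension: T = A_s f_y = 2.22 × 75 = 166.5 kips.
Try a within the flange: a = T/(0.85 f'_c b_f) = 166.5/(0.85 × 6 × 23) = 1.419 in.
Since a = 1.419 ≤ h_f = 5.7 in, the stress block lies entirely in the flange; analyse as a rectangular beam of width b_f.
M_n = T(d − a/2) = 166.5 × (30.6 − 0.7095) = 4976.8 kip·in.
M_n = 4976.8/12 = 414.73 kip·ft.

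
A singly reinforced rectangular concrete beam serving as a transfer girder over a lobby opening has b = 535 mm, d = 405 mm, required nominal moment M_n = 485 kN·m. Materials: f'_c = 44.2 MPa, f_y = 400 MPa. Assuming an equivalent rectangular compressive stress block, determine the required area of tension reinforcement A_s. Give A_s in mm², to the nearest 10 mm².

With M_n = 0.85 f'_c a b (d − a/2), solve the quadratic for a:
a = d − √(d² − 2M_n/(0.85 f'_c b)) = 405 − √(405² − 2 × 485×10⁶/(0.85 × 44.2 × 535)) = 64.76 mm.
A_s = 0.85 f'_c a b / f_y = 0.85 × 44.2 × 64.76 × 535 / 400 = 3254.2 mm².

A_s ≈ 3250 mm²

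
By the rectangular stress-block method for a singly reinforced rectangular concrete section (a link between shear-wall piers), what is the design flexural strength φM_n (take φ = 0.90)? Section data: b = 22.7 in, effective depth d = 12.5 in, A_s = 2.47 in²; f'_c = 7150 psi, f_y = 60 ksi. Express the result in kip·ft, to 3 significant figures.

T = A_s f_y = 2.47 × 60 = 148.2 kips.
a = T/(0.85 f'_c b) = 148.2/(0.85 × 7.15 × 22.7) = 1.074 in.
M_n = T(d − a/2) = 148.2 × (12.5 − 0.537) = 1772.9 kip·in = 1772.9/12 = 147.74 kip·ft.
φM_n = 0.90 × 147.74 = 132.97 kip·ft.

φM_n ≈ 133 kip·ft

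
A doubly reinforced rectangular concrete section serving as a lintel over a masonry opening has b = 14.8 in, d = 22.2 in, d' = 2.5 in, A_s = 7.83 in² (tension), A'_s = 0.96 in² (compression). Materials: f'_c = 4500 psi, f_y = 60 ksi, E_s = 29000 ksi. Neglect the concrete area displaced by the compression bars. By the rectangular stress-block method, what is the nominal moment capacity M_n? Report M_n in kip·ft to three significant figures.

Assume both steels yield.
a = (A_s − A'_s) f_y/(0.85 f'_c b) = (7.83 − 0.96) × 60/(0.85 × 4.5 × 14.8) = 7.281 in.
c = a/β₁ = 7.281/0.825 = 8.825 in; ε'_s = 0.003(c − d')/c = 0.0022 ≥ ε_y = 0.0021, so the compression steel yields.
M_n = (A_s − A'_s) f_y (d − a/2) + A'_s f_y (d − d') = 412.2 × (22.2 − 3.6405) + 57.6 × (22.2 − 2.5) = 7650.2 + 1134.7 = 8784.9 kip·in = 8784.9/12 = 732.08 kip·ft.

M_n ≈ 732 kip·ft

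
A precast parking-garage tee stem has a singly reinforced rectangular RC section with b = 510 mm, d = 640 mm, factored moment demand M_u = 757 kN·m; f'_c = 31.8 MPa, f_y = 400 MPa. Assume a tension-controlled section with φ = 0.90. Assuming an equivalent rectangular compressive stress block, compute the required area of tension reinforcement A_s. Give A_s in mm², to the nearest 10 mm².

A_s ≈ 3580 mm²

M_n = M_u/φ = 757/0.90 = 841.111 kN·m.
With M_n = 0.85 f'_c a b (d − a/2), solve the quadratic for a:
a = d − √(d² − 2M_n/(0.85 f'_c b)) = 640 − √(640² − 2 × 841.111×10⁶/(0.85 × 31.8 × 510)) = 103.74 mm.
A_s = 0.85 f'_c a b / f_y = 0.85 × 31.8 × 103.74 × 510 / 400 = 3575.2 mm².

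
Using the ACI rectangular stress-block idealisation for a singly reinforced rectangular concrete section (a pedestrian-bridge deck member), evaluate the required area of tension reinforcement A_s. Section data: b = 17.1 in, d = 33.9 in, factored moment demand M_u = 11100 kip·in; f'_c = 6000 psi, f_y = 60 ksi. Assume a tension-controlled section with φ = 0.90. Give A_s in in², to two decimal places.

M_n = M_u/φ = 11100/0.90 = 12333.3 kip·in.
From M_n = 0.85 f'_c a b (d − a/2):
a = d − √(d² − 2M_n/(0.85 f'_c b)) = 33.9 − √(33.9² − 2 × 12333.3/(0.85 × 6 × 17.1)) = 4.466 in.
A_s = 0.85 f'_c a b / f_y = 0.85 × 6 × 4.466 × 17.1 / 60 = 6.491 in².

A_s ≈ 6.49 in²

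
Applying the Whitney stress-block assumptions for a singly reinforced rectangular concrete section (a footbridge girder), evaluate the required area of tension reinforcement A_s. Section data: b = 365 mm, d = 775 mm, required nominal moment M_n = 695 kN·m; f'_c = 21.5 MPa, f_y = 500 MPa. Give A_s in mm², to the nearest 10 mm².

With M_n = 0.85 f'_c a b (d − a/2), solve the quadratic for a:
a = d − √(d² − 2M_n/(0.85 f'_c b)) = 775 − √(775² − 2 × 695×10⁶/(0.85 × 21.5 × 365)) = 148.71 mm.
A_s = 0.85 f'_c a b / f_y = 0.85 × 21.5 × 148.71 × 365 / 500 = 1983.9 mm².

A_s ≈ 1980 mm²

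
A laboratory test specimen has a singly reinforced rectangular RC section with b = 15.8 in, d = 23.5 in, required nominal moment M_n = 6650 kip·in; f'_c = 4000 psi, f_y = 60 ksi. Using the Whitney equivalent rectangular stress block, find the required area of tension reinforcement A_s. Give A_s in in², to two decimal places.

From M_n = 0.85 f'_c a b (d − a/2):
a = d − √(d² − 2M_n/(0.85 f'_c b)) = 23.5 − √(23.5² − 2 × 6650/(0.85 × 4 × 15.8)) = 6.045 in.
A_s = 0.85 f'_c a b / f_y = 0.85 × 4 × 6.045 × 15.8 / 60 = 5.412 in².

A_s ≈ 5.41 in²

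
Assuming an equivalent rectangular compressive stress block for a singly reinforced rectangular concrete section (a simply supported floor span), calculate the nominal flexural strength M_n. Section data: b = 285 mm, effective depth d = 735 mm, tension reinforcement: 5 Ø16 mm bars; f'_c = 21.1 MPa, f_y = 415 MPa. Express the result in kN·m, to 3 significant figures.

M_n ≈ 290 kN·m

A_s = 5 × 201 = 1005 mm².
T = A_s f_y = 1005 × 415 = 417075 N = 417.075 kN.
From C = T: a = T/(0.85 f'_c b) = 417075/(0.85 × 21.1 × 285) = 81.60 mm.
M_n = T(d − a/2) = 417.075 kN × (735 − 40.8) mm = 289.53 kN·m.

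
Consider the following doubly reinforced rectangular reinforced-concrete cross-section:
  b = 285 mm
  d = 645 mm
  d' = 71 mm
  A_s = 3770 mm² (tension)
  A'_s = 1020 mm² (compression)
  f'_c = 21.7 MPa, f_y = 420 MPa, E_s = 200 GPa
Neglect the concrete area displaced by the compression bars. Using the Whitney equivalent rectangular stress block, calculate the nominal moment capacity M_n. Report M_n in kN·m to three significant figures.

Assume both tension and compression steel yield.
Net tension couple steel: A_s − A'_s = 2750 mm².
a = (A_s − A'_s) f_y / (0.85 f'_c b) = 1155000/(0.85 × 21.7 × 285) = 219.71 mm.
c = a/β₁ = 219.71/0.85 = 258.48 mm; ε'_s = 0.003(c − d')/c = 0.0022 ≥ f_y/E_s = 0.0021, so compression steel does yield.
M_n = (A_s − A'_s) f_y (d − a/2) + A'_s f_y (d − d') = [1155000 × (645 − 109.855) + 428400 × (645 − 71)] × 10⁻⁶ = 618.09 + 245.90 = 863.99 kN·m.

M_n ≈ 864 kN·m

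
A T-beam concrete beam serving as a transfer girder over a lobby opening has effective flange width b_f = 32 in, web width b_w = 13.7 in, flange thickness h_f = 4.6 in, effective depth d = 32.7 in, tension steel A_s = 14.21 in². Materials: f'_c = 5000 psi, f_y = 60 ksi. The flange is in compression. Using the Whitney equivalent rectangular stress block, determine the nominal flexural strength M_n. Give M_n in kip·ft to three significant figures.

Tension: T = A_s f_y = 14.21 × 60 = 852.6 kips.
Try a within the flange: a = T/(0.85 f'_c b_f) = 852.6/(0.85 × 5 × 32) = 6.269 in.
a = 6.269 > h_f = 4.6 in: the block extends into the web. Split into flange-overhang and web parts.
C_f = 0.85 f'_c (b_f − b_w) h_f = 0.85 × 5 × (32 − 13.7) × 4.6 = 357.8 kips.
Remaining web compression depth: a_w = (T − C_f)/(0.85 f'_c b_w) = (852.6 − 357.8)/(0.85 × 5 × 13.7) = 8.498 in.
M_n = C_f(d − h_f/2) + (T − C_f)(d − a_w/2) = 357.8 × (32.7 − 2.3) + 494.8 × (32.7 − 4.249) = 10877.1 + 14077.6 = 24954.7 kip·in.
M_n = 24954.7/12 = 2079.56 kip·ft.

M_n ≈ 2080 kip·ft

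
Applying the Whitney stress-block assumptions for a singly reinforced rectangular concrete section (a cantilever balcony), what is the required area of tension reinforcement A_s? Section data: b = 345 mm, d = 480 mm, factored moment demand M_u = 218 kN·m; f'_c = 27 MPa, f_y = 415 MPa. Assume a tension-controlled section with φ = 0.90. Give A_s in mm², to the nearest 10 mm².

A_s ≈ 1310 mm²

M_n = M_u/φ = 218/0.90 = 242.222 kN·m.
With M_n = 0.85 f'_c a b (d − a/2), solve the quadratic for a:
a = d − √(d² − 2M_n/(0.85 f'_c b)) = 480 − √(480² − 2 × 242.222×10⁶/(0.85 × 27 × 345)) = 68.64 mm.
A_s = 0.85 f'_c a b / f_y = 0.85 × 27 × 68.64 × 345 / 415 = 1309.6 mm².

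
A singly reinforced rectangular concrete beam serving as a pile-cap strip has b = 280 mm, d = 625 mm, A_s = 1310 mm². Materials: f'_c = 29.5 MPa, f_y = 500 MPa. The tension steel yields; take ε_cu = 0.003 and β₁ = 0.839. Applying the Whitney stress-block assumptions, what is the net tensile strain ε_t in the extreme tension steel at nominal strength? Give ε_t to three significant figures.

a = A_s f_y/(0.85 f'_c b) = 93.29 mm.
β₁ = 0.839, so c = a/β₁ = 93.29/0.839 = 111.19 mm.
From the linear strain diagram with ε_cu = 0.003: ε_t = 0.003 (d − c)/c = 0.003 × (625 − 111.19)/111.19 = 0.0139.
Since ε_t ≥ 0.005, the section is tension-controlled.

ε_t ≈ 0.0139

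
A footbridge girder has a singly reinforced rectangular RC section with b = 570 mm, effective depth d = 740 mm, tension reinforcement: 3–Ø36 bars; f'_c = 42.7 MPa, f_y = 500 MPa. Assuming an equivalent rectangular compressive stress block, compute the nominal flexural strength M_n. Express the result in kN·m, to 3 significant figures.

M_n ≈ 1070 kN·m

A_s = 3 × 1018 = 3054 mm².
T = A_s f_y = 3054 × 500 = 1527000 N = 1527 kN.
From C = T: a = T/(0.85 f'_c b) = 1527000/(0.85 × 42.7 × 570) = 73.81 mm.
M_n = T(d − a/2) = 1527 kN × (740 − 36.905) mm = 1073.63 kN·m.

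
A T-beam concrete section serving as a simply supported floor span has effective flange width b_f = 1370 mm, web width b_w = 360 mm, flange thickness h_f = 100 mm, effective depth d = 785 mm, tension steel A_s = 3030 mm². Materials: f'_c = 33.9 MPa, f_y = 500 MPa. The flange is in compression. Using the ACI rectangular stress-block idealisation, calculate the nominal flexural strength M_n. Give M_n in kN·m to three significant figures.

Tension: T = A_s f_y = 3030 × 500 = 1515000 N.
Try a within the flange: a = T/(0.85 f'_c b_f) = 1515000/(0.85 × 33.9 × 1370) = 38.38 mm.
Since a = 38.38 ≤ h_f = 100 mm, the stress block lies entirely in the flange; analyse as a rectangular beam of width b_f.
M_n = T(d − a/2) = 1515000 × (785 − 19.19) = 1160.20 × 10⁶ N·mm.
M_n = 1160.20 kN·m.

M_n ≈ 1160 kN·m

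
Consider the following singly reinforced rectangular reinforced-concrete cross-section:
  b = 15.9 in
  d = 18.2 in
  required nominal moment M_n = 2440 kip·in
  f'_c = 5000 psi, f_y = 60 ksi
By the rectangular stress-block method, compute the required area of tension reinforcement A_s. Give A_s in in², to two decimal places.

A_s ≈ 2.37 in²

From M_n = 0.85 f'_c a b (d − a/2):
a = d − √(d² − 2M_n/(0.85 f'_c b)) = 18.2 − √(18.2² − 2 × 2440/(0.85 × 5 × 15.9)) = 2.106 in.
A_s = 0.85 f'_c a b / f_y = 0.85 × 5 × 2.106 × 15.9 / 60 = 2.372 in².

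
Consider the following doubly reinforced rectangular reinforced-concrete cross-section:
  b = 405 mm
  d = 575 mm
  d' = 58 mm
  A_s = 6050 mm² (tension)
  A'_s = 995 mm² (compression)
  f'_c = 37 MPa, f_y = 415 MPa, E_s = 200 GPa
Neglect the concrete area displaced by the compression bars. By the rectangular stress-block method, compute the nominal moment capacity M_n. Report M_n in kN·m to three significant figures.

M_n ≈ 1250 kN·m

Assume both tension and compression steel yield.
Net tension couple steel: A_s − A'_s = 5055 mm².
a = (A_s − A'_s) f_y / (0.85 f'_c b) = 2097825/(0.85 × 37 × 405) = 164.70 mm.
c = a/β₁ = 164.70/0.786 = 209.54 mm; ε'_s = 0.003(c − d')/c = 0.0022 ≥ f_y/E_s = 0.0021, so compression steel does yield.
M_n = (A_s − A'_s) f_y (d − a/2) + A'_s f_y (d − d') = [2097825 × (575 − 82.35) + 412925 × (575 − 58)] × 10⁻⁶ = 1033.49 + 213.48 = 1246.97 kN·m.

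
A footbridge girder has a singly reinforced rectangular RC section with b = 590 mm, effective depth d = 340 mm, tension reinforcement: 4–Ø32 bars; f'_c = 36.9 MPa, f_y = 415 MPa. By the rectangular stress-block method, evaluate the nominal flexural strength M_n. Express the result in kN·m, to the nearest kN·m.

A_s = 4 × 804 = 3216 mm².
T = A_s f_y = 3216 × 415 = 1334640 N = 1334.64 kN.
From C = T: a = T/(0.85 f'_c b) = 1334640/(0.85 × 36.9 × 590) = 72.12 mm.
M_n = T(d − a/2) = 1334.64 kN × (340 − 36.06) mm = 405.65 kN·m.

M_n ≈ 406 kN·m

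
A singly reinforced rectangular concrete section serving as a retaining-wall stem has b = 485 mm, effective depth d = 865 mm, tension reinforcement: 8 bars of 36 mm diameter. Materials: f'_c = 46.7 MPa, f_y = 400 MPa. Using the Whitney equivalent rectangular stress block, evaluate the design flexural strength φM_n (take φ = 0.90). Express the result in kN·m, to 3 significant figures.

A_s = 8 × 1018 = 8144 mm².
T = A_s f_y = 8144 × 400 = 3257600 N = 3257.6 kN.
From C = T: a = T/(0.85 f'_c b) = 3257600/(0.85 × 46.7 × 485) = 169.21 mm.
M_n = T(d − a/2) = 3257.6 kN × (865 − 84.605) mm = 2542.21 kN·m.
φM_n = 0.90 × 2542.21 = 2287.99 kN·m.

φM_n ≈ 2290 kN·m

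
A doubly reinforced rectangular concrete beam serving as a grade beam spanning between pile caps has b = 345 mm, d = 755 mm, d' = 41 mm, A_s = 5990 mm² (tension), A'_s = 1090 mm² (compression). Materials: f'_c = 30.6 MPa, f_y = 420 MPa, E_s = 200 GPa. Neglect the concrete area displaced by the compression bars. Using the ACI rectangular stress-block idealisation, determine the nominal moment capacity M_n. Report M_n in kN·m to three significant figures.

M_n ≈ 1640 kN·m

Assume both tension and compression steel yield.
Net tension couple steel: A_s − A'_s = 4900 mm².
a = (A_s − A'_s) f_y / (0.85 f'_c b) = 2058000/(0.85 × 30.6 × 345) = 229.34 mm.
c = a/β₁ = 229.34/0.831 = 275.98 mm; ε'_s = 0.003(c − d')/c = 0.0026 ≥ f_y/E_s = 0.0021, so compression steel does yield.
M_n = (A_s − A'_s) f_y (d − a/2) + A'_s f_y (d − d') = [2058000 × (755 − 114.67) + 457800 × (755 − 41)] × 10⁻⁶ = 1317.80 + 326.87 = 1644.67 kN·m.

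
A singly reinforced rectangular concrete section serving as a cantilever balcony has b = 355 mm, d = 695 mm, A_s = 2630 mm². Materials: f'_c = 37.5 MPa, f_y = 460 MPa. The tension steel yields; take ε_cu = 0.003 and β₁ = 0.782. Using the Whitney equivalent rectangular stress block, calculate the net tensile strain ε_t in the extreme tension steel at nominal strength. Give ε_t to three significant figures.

a = A_s f_y/(0.85 f'_c b) = 106.91 mm.
β₁ = 0.782, so c = a/β₁ = 106.91/0.782 = 136.71 mm.
From the linear strain diagram with ε_cu = 0.003: ε_t = 0.003 (d − c)/c = 0.003 × (695 − 136.71)/136.71 = 0.0123.
Since ε_t ≥ 0.005, the section is tension-controlled.

ε_t ≈ 0.0123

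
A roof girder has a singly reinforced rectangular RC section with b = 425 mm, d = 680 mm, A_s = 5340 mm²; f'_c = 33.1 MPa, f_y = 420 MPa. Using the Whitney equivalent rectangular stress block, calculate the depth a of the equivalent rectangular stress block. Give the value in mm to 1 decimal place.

T = A_s f_y = 5340 × 420 = 2242800 N = 2242.8 kN.
Setting C = 0.85 f'_c a b equal to T: a = 2242800/(0.85 × 33.1 × 425) = 187.6 mm.

a ≈ 187.6 mm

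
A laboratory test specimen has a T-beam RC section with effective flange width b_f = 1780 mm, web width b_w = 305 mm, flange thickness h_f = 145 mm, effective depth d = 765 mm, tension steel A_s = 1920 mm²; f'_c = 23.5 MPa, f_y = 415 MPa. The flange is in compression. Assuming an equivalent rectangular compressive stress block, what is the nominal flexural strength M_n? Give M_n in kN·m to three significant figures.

Tension: T = A_s f_y = 1920 × 415 = 796800 N.
Try a within the flange: a = T/(0.85 f'_c b_f) = 796800/(0.85 × 23.5 × 1780) = 22.41 mm.
Since a = 22.41 ≤ h_f = 145 mm, the stress block lies entirely in the flange; analyse as a rectangular beam of width b_f.
M_n = T(d − a/2) = 796800 × (765 − 11.205) = 600.62 × 10⁶ N·mm.
M_n = 600.62 kN·m.

M_n ≈ 601 kN·m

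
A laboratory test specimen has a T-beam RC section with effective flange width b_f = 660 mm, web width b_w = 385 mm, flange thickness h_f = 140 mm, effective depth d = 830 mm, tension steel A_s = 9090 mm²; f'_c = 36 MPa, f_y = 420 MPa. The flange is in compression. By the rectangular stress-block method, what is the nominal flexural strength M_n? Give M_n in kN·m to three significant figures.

Tension: T = A_s f_y = 9090 × 420 = 3817800 N.
Try a within the flange: a = T/(0.85 f'_c b_f) = 3817800/(0.85 × 36 × 660) = 189.04 mm.
a = 189.04 > h_f = 140 mm: the block extends into the web. Split into flange-overhang and web parts.
C_f = 0.85 f'_c (b_f − b_w) h_f = 0.85 × 36 × (660 − 385) × 140 = 1178100 N.
Remaining web compression depth: a_w = (T − C_f)/(0.85 f'_c b_w) = (3817800 − 1178100)/(0.85 × 36 × 385) = 224.06 mm.
M_n = C_f(d − h_f/2) + (T − C_f)(d − a_w/2) = 1178100 × (830 − 70) + 2639700 × (830 − 112.03) = 895.36 + 1895.23 = 2790.59 × 10⁶ N·mm.
M_n = 2790.59 kN·m.

M_n ≈ 2790 kN·m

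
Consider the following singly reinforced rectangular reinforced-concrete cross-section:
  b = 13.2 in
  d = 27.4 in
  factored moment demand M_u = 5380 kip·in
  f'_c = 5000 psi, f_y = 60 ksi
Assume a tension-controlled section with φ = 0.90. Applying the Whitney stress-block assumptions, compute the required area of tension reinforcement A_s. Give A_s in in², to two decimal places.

M_n = M_u/φ = 5380/0.90 = 5977.78 kip·in.
From M_n = 0.85 f'_c a b (d − a/2):
a = d − √(d² − 2M_n/(0.85 f'_c b)) = 27.4 − √(27.4² − 2 × 5977.78/(0.85 × 5 × 13.2)) = 4.213 in.
A_s = 0.85 f'_c a b / f_y = 0.85 × 5 × 4.213 × 13.2 / 60 = 3.939 in².

A_s ≈ 3.94 in²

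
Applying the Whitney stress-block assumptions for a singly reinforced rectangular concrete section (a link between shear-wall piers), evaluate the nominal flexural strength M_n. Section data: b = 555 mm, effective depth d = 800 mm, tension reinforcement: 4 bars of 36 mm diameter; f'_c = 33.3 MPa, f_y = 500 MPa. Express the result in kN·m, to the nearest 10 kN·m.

A_s = 4 × 1018 = 4072 mm².
T = A_s f_y = 4072 × 500 = 2036000 N = 2036 kN.
From C = T: a = T/(0.85 f'_c b) = 2036000/(0.85 × 33.3 × 555) = 129.60 mm.
M_n = T(d − a/2) = 2036 kN × (800 − 64.8) mm = 1496.87 kN·m.

M_n ≈ 1500 kN·m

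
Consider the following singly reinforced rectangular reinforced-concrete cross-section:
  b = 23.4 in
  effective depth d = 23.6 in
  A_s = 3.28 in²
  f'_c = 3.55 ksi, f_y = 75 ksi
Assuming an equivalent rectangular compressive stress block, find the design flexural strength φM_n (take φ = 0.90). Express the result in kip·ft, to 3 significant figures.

φM_n ≈ 403 kip·ft

T = A_s f_y = 3.28 × 75 = 246 kips.
a = T/(0.85 f'_c b) = 246/(0.85 × 3.55 × 23.4) = 3.484 in.
M_n = T(d − a/2) = 246 × (23.6 − 1.742) = 5377.1 kip·in = 5377.1/12 = 448.09 kip·ft.
φM_n = 0.90 × 448.09 = 403.28 kip·ft.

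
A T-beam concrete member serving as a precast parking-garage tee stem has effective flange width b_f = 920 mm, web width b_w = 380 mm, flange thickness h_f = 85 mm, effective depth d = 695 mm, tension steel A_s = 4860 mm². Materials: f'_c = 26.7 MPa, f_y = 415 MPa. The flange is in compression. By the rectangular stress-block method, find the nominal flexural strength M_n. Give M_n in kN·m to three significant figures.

Tension: T = A_s f_y = 4860 × 415 = 2016900 N.
Try a within the flange: a = T/(0.85 f'_c b_f) = 2016900/(0.85 × 26.7 × 920) = 96.60 mm.
a = 96.60 > h_f = 85 mm: the block extends into the web. Split into flange-overhang and web parts.
C_f = 0.85 f'_c (b_f − b_w) h_f = 0.85 × 26.7 × (920 − 380) × 85 = 1041701 N.
Remaining web compression depth: a_w = (T − C_f)/(0.85 f'_c b_w) = (2016900 − 1041701)/(0.85 × 26.7 × 380) = 113.08 mm.
M_n = C_f(d − h_f/2) + (T − C_f)(d − a_w/2) = 1041701 × (695 − 42.5) + 975199 × (695 − 56.54) = 679.71 + 622.63 = 1302.34 × 10⁶ N·mm.
M_n = 1302.34 kN·m.

M_n ≈ 1300 kN·m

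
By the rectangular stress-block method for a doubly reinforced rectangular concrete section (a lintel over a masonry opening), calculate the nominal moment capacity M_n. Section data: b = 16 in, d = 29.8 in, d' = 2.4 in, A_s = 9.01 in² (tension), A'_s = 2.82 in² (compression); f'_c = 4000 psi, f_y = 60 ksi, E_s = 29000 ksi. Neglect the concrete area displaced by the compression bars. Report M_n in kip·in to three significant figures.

M_n ≈ 14400 kip·in

Assume both steels yield.
a = (A_s − A'_s) f_y/(0.85 f'_c b) = (9.01 − 2.82) × 60/(0.85 × 4 × 16) = 6.827 in.
c = a/β₁ = 6.827/0.85 = 8.032 in; ε'_s = 0.003(c − d')/c = 0.0021 ≥ ε_y = 0.0021, so the compression steel yields.
M_n = (A_s − A'_s) f_y (d − a/2) + A'_s f_y (d − d') = 371.4 × (29.8 − 3.4135) + 169.2 × (29.8 − 2.4) = 9799.9 + 4636.1 = 14436.0 kip·in.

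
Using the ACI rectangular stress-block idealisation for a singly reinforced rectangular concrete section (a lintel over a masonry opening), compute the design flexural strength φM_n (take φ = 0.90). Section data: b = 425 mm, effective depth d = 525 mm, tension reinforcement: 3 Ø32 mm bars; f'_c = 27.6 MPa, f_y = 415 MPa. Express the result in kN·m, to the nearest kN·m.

A_s = 3 × 804 = 2412 mm².
T = A_s f_y = 2412 × 415 = 1000980 N = 1000.98 kN.
From C = T: a = T/(0.85 f'_c b) = 1000980/(0.85 × 27.6 × 425) = 100.39 mm.
M_n = T(d − a/2) = 1000.98 kN × (525 − 50.195) mm = 475.27 kN·m.
φM_n = 0.90 × 475.27 = 427.74 kN·m.

φM_n ≈ 428 kN·m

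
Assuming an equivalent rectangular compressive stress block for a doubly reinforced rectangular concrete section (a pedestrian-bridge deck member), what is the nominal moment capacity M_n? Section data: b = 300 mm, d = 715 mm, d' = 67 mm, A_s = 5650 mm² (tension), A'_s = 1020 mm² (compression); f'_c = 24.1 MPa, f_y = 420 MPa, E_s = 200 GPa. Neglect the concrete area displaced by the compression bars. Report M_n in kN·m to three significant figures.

Assume both tension and compression steel yield.
Net tension couple steel: A_s − A'_s = 4630 mm².
a = (A_s − A'_s) f_y / (0.85 f'_c b) = 1944600/(0.85 × 24.1 × 300) = 316.43 mm.
c = a/β₁ = 316.43/0.85 = 372.27 mm; ε'_s = 0.003(c − d')/c = 0.0025 ≥ f_y/E_s = 0.0021, so compression steel does yield.
M_n = (A_s − A'_s) f_y (d − a/2) + A'_s f_y (d − d') = [1944600 × (715 − 158.215) + 428400 × (715 − 67)] × 10⁻⁶ = 1082.72 + 277.60 = 1360.32 kN·m.

M_n ≈ 1360 kN·m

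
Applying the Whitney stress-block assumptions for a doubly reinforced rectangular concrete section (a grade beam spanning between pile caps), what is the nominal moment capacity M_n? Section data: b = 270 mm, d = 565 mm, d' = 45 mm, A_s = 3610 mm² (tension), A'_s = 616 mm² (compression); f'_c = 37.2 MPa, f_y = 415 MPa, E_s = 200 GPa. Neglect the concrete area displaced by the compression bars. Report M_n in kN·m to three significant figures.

Assume both tension and compression steel yield.
Net tension couple steel: A_s − A'_s = 2994 mm².
a = (A_s − A'_s) f_y / (0.85 f'_c b) = 1242510/(0.85 × 37.2 × 270) = 145.54 mm.
c = a/β₁ = 145.54/0.784 = 185.64 mm; ε'_s = 0.003(c − d')/c = 0.0023 ≥ f_y/E_s = 0.0021, so compression steel does yield.
M_n = (A_s − A'_s) f_y (d − a/2) + A'_s f_y (d − d') = [1242510 × (565 − 72.77) + 255640 × (565 − 45)] × 10⁻⁶ = 611.60 + 132.93 = 744.53 kN·m.

M_n ≈ 745 kN·m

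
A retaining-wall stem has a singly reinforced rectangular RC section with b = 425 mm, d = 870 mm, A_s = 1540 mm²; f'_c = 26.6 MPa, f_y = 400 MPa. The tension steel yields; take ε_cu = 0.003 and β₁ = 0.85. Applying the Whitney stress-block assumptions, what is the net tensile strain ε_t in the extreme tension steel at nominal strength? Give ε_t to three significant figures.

ε_t ≈ 0.0316

a = A_s f_y/(0.85 f'_c b) = 64.10 mm.
β₁ = 0.85, so c = a/β₁ = 64.10/0.85 = 75.41 mm.
From the linear strain diagram with ε_cu = 0.003: ε_t = 0.003 (d − c)/c = 0.003 × (870 − 75.41)/75.41 = 0.0316.
Since ε_t ≥ 0.005, the section is tension-controlled.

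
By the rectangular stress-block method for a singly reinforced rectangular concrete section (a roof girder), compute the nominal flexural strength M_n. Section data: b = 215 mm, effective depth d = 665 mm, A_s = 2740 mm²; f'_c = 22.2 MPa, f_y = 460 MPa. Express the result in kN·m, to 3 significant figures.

M_n ≈ 642 kN·m

T = A_s f_y = 2740 × 460 = 1260400 N = 1260.4 kN.
From C = T: a = T/(0.85 f'_c b) = 1260400/(0.85 × 22.2 × 215) = 310.67 mm.
M_n = T(d − a/2) = 1260.4 kN × (665 − 155.335) mm = 642.38 kN·m.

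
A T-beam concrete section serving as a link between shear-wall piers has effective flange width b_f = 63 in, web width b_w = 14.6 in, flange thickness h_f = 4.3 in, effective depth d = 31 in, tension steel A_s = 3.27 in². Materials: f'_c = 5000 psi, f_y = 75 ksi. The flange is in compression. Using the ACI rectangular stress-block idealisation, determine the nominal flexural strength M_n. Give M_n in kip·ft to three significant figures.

Tension: T = A_s f_y = 3.27 × 75 = 245.25 kips.
Try a within the flange: a = T/(0.85 f'_c b_f) = 245.25/(0.85 × 5 × 63) = 0.916 in.
Since a = 0.916 ≤ h_f = 4.3 in, the stress block lies entirely in the flange; analyse as a rectangular beam of width b_f.
M_n = T(d − a/2) = 245.25 × (31 − 0.458) = 7490.4 kip·in.
M_n = 7490.4/12 = 624.20 kip·ft.

M_n ≈ 624 kip·ft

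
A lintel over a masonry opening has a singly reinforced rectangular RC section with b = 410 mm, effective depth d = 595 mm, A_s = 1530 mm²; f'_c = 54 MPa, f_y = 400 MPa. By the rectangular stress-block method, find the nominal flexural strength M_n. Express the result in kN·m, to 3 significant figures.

T = A_s f_y = 1530 × 400 = 612000 N = 612 kN.
From C = T: a = T/(0.85 f'_c b) = 612000/(0.85 × 54 × 410) = 32.52 mm.
M_n = T(d − a/2) = 612 kN × (595 − 16.26) mm = 354.19 kN·m.

M_n ≈ 354 kN·m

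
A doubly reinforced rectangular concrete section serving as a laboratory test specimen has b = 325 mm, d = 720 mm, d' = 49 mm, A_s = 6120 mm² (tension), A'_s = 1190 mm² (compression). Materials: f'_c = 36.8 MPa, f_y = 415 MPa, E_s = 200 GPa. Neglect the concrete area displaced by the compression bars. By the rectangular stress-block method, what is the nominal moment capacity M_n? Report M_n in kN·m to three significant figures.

M_n ≈ 1600 kN·m

Assume both tension and compression steel yield.
Net tension couple steel: A_s − A'_s = 4930 mm².
a = (A_s − A'_s) f_y / (0.85 f'_c b) = 2045950/(0.85 × 36.8 × 325) = 201.25 mm.
c = a/β₁ = 201.25/0.787 = 255.72 mm; ε'_s = 0.003(c − d')/c = 0.0024 ≥ f_y/E_s = 0.0021, so compression steel does yield.
M_n = (A_s − A'_s) f_y (d − a/2) + A'_s f_y (d − d') = [2045950 × (720 − 100.625) + 493850 × (720 − 49)] × 10⁻⁶ = 1267.21 + 331.37 = 1598.58 kN·m.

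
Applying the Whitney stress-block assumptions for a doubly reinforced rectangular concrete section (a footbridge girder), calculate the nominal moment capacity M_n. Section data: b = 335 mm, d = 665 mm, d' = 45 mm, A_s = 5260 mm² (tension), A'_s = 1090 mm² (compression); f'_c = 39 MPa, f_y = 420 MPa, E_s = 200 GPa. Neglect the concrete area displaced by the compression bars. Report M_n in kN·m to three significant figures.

M_n ≈ 1310 kN·m

Assume both tension and compression steel yield.
Net tension couple steel: A_s − A'_s = 4170 mm².
a = (A_s − A'_s) f_y / (0.85 f'_c b) = 1751400/(0.85 × 39 × 335) = 157.71 mm.
c = a/β₁ = 157.71/0.771 = 204.55 mm; ε'_s = 0.003(c − d')/c = 0.0023 ≥ f_y/E_s = 0.0021, so compression steel does yield.
M_n = (A_s − A'_s) f_y (d − a/2) + A'_s f_y (d − d') = [1751400 × (665 − 78.855) + 457800 × (665 − 45)] × 10⁻⁶ = 1026.57 + 283.84 = 1310.41 kN·m.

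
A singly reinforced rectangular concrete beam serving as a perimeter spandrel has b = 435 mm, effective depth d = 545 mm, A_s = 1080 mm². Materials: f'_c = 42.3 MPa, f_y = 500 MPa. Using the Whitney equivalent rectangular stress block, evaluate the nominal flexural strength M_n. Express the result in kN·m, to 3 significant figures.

T = A_s f_y = 1080 × 500 = 540000 N = 540 kN.
From C = T: a = T/(0.85 f'_c b) = 540000/(0.85 × 42.3 × 435) = 34.53 mm.
M_n = T(d − a/2) = 540 kN × (545 − 17.265) mm = 284.98 kN·m.

M_n ≈ 285 kN·m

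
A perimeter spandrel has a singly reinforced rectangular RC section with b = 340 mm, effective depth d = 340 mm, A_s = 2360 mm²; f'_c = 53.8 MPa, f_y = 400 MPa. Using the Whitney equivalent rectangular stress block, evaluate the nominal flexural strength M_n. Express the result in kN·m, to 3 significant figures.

M_n ≈ 292 kN·m

T = A_s f_y = 2360 × 400 = 944000 N = 944 kN.
From C = T: a = T/(0.85 f'_c b) = 944000/(0.85 × 53.8 × 340) = 60.71 mm.
M_n = T(d − a/2) = 944 kN × (340 − 30.355) mm = 292.30 kN·m.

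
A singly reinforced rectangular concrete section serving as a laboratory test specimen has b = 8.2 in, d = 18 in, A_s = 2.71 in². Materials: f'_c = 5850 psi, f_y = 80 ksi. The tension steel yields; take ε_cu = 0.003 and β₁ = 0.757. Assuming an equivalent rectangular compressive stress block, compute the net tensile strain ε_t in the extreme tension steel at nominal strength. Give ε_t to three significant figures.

a = A_s f_y/(0.85 f'_c b) = 5.317 in.
β₁ = 0.757, so c = a/β₁ = 5.317/0.757 = 7.024 in.
From the linear strain diagram with ε_cu = 0.003: ε_t = 0.003 (d − c)/c = 0.003 × (18 − 7.024)/7.024 = 0.00469.
ε_t is between 0.004 and 0.005 — transition zone.

ε_t ≈ 0.00469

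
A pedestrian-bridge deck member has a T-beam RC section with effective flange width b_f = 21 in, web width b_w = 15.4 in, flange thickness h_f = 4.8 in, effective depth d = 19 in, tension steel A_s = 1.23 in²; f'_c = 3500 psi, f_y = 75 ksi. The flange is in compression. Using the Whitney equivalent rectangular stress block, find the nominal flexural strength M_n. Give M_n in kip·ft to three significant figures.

M_n ≈ 140 kip·ft

Tension: T = A_s f_y = 1.23 × 75 = 92.25 kips.
Try a within the flange: a = T/(0.85 f'_c b_f) = 92.25/(0.85 × 3.5 × 21) = 1.477 in.
Since a = 1.477 ≤ h_f = 4.8 in, the stress block lies entirely in the flange; analyse as a rectangular beam of width b_f.
M_n = T(d − a/2) = 92.25 × (19 − 0.7385) = 1684.6 kip·in.
M_n = 1684.6/12 = 140.38 kip·ft.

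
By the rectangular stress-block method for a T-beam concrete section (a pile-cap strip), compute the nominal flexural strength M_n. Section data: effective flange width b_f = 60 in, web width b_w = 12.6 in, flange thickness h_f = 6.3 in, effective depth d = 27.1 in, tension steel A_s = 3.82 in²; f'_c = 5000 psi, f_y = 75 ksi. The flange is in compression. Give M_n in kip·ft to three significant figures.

M_n ≈ 634 kip·ft

Tension: T = A_s f_y = 3.82 × 75 = 286.5 kips.
Try a within the flange: a = T/(0.85 f'_c b_f) = 286.5/(0.85 × 5 × 60) = 1.124 in.
Since a = 1.124 ≤ h_f = 6.3 in, the stress block lies entirely in the flange; analyse as a rectangular beam of width b_f.
M_n = T(d − a/2) = 286.5 × (27.1 − 0.562) = 7603.1 kip·in.
M_n = 7603.1/12 = 633.59 kip·ft.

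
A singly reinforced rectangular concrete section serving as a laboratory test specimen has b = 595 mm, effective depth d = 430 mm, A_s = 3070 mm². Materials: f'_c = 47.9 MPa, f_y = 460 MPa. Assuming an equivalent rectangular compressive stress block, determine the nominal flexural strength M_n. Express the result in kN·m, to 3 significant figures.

M_n ≈ 566 kN·m

T = A_s f_y = 3070 × 460 = 1412200 N = 1412.2 kN.
From C = T: a = T/(0.85 f'_c b) = 1412200/(0.85 × 47.9 × 595) = 58.29 mm.
M_n = T(d − a/2) = 1412.2 kN × (430 − 29.145) mm = 566.09 kN·m.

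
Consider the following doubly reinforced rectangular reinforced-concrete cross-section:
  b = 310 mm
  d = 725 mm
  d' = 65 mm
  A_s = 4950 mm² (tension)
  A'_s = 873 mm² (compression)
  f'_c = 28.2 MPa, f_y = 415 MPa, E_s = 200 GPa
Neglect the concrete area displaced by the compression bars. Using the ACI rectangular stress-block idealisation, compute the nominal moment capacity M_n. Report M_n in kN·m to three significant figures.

M_n ≈ 1270 kN·m

Assume both tension and compression steel yield.
Net tension couple steel: A_s − A'_s = 4077 mm².
a = (A_s − A'_s) f_y / (0.85 f'_c b) = 1691955/(0.85 × 28.2 × 310) = 227.70 mm.
c = a/β₁ = 227.70/0.849 = 268.20 mm; ε'_s = 0.003(c − d')/c = 0.0023 ≥ f_y/E_s = 0.0021, so compression steel does yield.
M_n = (A_s − A'_s) f_y (d − a/2) + A'_s f_y (d − d') = [1691955 × (725 − 113.85) + 362295 × (725 − 65)] × 10⁻⁶ = 1034.04 + 239.11 = 1273.15 kN·m.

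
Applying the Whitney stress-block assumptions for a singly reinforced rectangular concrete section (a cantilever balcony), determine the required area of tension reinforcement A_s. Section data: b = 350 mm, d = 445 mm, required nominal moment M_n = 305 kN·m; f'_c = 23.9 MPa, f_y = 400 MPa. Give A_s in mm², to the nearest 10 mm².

With M_n = 0.85 f'_c a b (d − a/2), solve the quadratic for a:
a = d − √(d² − 2M_n/(0.85 f'_c b)) = 445 − √(445² − 2 × 305×10⁶/(0.85 × 23.9 × 350)) = 109.99 mm.
A_s = 0.85 f'_c a b / f_y = 0.85 × 23.9 × 109.99 × 350 / 400 = 1955.1 mm².

A_s ≈ 1960 mm²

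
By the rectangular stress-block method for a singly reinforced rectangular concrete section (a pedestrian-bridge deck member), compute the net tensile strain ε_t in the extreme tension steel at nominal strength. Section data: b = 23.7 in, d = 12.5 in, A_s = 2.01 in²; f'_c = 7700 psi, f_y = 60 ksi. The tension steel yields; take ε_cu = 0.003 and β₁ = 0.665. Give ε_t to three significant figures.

a = A_s f_y/(0.85 f'_c b) = 0.777 in.
β₁ = 0.665, so c = a/β₁ = 0.777/0.665 = 1.168 in.
From the linear strain diagram with ε_cu = 0.003: ε_t = 0.003 (d − c)/c = 0.003 × (12.5 − 1.168)/1.168 = 0.0291.
Since ε_t ≥ 0.005, the section is tension-controlled.

ε_t ≈ 0.0291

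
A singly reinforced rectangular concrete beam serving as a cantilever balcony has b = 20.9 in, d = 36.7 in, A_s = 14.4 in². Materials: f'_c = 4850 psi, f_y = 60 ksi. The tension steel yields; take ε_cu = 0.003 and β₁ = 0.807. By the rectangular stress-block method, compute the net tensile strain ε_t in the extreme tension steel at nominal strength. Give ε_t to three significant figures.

ε_t ≈ 0.00586

a = A_s f_y/(0.85 f'_c b) = 10.028 in.
β₁ = 0.807, so c = a/β₁ = 10.028/0.807 = 12.426 in.
From the linear strain diagram with ε_cu = 0.003: ε_t = 0.003 (d − c)/c = 0.003 × (36.7 − 12.426)/12.426 = 0.00586.
Since ε_t ≥ 0.005, the section is tension-controlled.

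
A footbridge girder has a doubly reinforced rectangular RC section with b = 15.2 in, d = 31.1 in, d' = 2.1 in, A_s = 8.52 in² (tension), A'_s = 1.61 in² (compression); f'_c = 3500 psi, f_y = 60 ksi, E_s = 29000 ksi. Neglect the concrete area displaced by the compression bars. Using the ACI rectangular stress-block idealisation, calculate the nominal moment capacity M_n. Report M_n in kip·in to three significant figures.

Assume both steels yield.
a = (A_s − A'_s) f_y/(0.85 f'_c b) = (8.52 − 1.61) × 60/(0.85 × 3.5 × 15.2) = 9.169 in.
c = a/β₁ = 9.169/0.85 = 10.787 in; ε'_s = 0.003(c − d')/c = 0.0024 ≥ ε_y = 0.0021, so the compression steel yields.
M_n = (A_s − A'_s) f_y (d − a/2) + A'_s f_y (d − d') = 414.6 × (31.1 − 4.5845) + 96.6 × (31.1 − 2.1) = 10993.3 + 2801.4 = 13794.7 kip·in.

M_n ≈ 13800 kip·in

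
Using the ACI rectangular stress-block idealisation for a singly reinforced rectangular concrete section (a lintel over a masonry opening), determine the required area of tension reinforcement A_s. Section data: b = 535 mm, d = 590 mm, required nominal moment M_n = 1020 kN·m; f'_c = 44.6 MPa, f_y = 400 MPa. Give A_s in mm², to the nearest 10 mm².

With M_n = 0.85 f'_c a b (d − a/2), solve the quadratic for a:
a = d − √(d² − 2M_n/(0.85 f'_c b)) = 590 − √(590² − 2 × 1020×10⁶/(0.85 × 44.6 × 535)) = 92.49 mm.
A_s = 0.85 f'_c a b / f_y = 0.85 × 44.6 × 92.49 × 535 / 400 = 4689.7 mm².

A_s ≈ 4690 mm²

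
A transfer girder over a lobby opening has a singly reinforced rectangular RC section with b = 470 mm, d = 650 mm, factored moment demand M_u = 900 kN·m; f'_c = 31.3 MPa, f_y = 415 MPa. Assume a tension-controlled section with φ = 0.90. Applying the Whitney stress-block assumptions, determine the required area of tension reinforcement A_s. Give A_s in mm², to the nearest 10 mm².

A_s ≈ 4150 mm²

M_n = M_u/φ = 900/0.90 = 1000 kN·m.
With M_n = 0.85 f'_c a b (d − a/2), solve the quadratic for a:
a = d − √(d² − 2M_n/(0.85 f'_c b)) = 650 − √(650² − 2 × 1000×10⁶/(0.85 × 31.3 × 470)) = 137.60 mm.
A_s = 0.85 f'_c a b / f_y = 0.85 × 31.3 × 137.60 × 470 / 415 = 4146.0 mm².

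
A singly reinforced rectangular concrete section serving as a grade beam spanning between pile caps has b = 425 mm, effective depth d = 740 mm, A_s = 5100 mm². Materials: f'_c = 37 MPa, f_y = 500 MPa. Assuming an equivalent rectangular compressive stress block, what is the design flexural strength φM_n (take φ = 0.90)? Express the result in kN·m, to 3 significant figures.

T = A_s f_y = 5100 × 500 = 2550000 N = 2550 kN.
From C = T: a = T/(0.85 f'_c b) = 2550000/(0.85 × 37 × 425) = 190.78 mm.
M_n = T(d − a/2) = 2550 kN × (740 − 95.39) mm = 1643.76 kN·m.
φM_n = 0.90 × 1643.76 = 1479.38 kN·m.

φM_n ≈ 1480 kN·m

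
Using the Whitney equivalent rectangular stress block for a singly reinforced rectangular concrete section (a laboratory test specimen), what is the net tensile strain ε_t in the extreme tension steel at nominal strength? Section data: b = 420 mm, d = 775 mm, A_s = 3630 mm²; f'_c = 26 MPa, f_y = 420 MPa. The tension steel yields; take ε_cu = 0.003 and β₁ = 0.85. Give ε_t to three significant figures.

ε_t ≈ 0.00903

a = A_s f_y/(0.85 f'_c b) = 164.25 mm.
β₁ = 0.85, so c = a/β₁ = 164.25/0.85 = 193.24 mm.
From the linear strain diagram with ε_cu = 0.003: ε_t = 0.003 (d − c)/c = 0.003 × (775 − 193.24)/193.24 = 0.00903.
Since ε_t ≥ 0.005, the section is tension-controlled.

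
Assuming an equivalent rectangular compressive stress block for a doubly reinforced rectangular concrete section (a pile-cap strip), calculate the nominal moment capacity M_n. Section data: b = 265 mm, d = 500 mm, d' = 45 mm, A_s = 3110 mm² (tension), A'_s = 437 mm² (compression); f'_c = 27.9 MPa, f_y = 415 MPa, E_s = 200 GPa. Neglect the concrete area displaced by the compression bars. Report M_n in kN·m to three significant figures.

M_n ≈ 539 kN·m

Assume both tension and compression steel yield.
Net tension couple steel: A_s − A'_s = 2673 mm².
a = (A_s − A'_s) f_y / (0.85 f'_c b) = 1109295/(0.85 × 27.9 × 265) = 176.51 mm.
c = a/β₁ = 176.51/0.85 = 207.66 mm; ε'_s = 0.003(c − d')/c = 0.0023 ≥ f_y/E_s = 0.0021, so compression steel does yield.
M_n = (A_s − A'_s) f_y (d − a/2) + A'_s f_y (d − d') = [1109295 × (500 − 88.255) + 181355 × (500 − 45)] × 10⁻⁶ = 456.75 + 82.52 = 539.27 kN·m.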